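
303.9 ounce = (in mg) 8.615e+06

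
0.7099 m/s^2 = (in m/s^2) 0.7099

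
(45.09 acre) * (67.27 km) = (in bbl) 7.721e+10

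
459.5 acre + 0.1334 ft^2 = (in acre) 459.5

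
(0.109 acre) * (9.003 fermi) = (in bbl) 2.498e-11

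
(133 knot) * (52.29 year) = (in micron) 1.128e+17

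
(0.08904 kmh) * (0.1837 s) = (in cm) 0.4544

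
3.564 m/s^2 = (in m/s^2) 3.564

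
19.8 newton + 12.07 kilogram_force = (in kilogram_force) 14.09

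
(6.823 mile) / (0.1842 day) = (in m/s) 0.69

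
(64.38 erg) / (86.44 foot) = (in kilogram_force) 2.492e-08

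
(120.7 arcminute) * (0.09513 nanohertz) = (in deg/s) 1.914e-10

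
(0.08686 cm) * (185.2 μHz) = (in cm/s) 1.609e-05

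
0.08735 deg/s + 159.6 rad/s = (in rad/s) 159.6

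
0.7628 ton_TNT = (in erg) 3.192e+16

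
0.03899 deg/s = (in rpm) 0.006498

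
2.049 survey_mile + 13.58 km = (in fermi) 1.688e+19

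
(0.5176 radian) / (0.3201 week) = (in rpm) 2.553e-05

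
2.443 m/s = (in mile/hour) 5.465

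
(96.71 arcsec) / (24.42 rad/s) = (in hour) 5.333e-09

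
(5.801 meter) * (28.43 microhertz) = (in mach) 4.844e-07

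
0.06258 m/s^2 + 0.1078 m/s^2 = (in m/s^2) 0.1704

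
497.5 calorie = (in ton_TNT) 4.975e-07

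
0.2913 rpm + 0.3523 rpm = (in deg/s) 3.862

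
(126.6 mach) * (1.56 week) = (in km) 4.067e+07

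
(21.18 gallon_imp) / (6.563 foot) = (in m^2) 0.04813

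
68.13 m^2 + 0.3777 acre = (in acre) 0.3945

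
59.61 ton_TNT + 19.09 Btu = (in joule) 2.494e+11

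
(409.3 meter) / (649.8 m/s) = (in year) 1.997e-08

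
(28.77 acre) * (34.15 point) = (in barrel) 8822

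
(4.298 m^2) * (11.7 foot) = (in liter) 1.533e+04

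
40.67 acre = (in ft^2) 1.772e+06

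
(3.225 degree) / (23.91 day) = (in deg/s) 1.561e-06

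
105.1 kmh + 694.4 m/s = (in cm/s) 7.236e+04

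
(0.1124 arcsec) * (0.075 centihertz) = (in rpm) 3.903e-09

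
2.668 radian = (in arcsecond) 5.503e+05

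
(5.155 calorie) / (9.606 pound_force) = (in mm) 504.8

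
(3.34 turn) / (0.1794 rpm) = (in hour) 0.3103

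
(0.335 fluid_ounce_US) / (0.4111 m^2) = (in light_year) 2.547e-21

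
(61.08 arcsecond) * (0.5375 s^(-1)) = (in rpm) 0.00152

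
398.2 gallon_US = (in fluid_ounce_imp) 5.305e+04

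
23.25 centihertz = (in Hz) 0.2325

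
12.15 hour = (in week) 0.07232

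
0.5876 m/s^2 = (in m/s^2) 0.5876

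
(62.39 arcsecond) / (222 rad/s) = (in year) 4.32e-14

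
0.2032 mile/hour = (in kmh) 0.327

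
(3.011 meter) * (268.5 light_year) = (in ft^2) 8.233e+19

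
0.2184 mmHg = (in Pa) 29.12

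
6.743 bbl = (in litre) 1072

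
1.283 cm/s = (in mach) 3.768e-05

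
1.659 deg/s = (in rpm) 0.2765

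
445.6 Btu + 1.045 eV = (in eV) 2.934e+24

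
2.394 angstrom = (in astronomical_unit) 1.6e-21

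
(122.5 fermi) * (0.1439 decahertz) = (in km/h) 6.346e-13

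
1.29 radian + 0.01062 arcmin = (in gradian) 82.12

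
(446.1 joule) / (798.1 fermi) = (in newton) 5.59e+14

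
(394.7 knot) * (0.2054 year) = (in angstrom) 1.315e+19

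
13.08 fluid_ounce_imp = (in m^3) 0.0003716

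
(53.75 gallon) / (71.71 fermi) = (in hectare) 2.837e+08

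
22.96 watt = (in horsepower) 0.03079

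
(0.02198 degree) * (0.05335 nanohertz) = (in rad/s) 2.047e-14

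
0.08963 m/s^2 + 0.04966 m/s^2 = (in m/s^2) 0.1393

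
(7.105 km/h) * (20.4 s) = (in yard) 44.03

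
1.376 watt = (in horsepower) 0.001845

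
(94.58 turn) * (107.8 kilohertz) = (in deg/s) 3.67e+09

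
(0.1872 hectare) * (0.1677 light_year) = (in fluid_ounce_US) 1.004e+23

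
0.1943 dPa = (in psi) 2.818e-06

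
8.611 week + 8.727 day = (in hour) 1656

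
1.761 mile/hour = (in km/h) 2.834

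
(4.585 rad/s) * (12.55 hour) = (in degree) 1.187e+07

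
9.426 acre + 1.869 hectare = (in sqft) 6.118e+05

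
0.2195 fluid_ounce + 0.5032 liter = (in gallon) 0.1346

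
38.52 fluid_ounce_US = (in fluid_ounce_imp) 40.09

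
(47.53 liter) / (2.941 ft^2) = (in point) 493.1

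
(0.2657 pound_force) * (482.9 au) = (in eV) 5.329e+32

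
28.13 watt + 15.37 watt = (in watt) 43.5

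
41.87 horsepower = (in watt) 3.122e+04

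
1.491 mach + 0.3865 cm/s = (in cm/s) 5.077e+04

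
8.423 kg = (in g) 8423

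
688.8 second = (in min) 11.48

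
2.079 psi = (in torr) 107.5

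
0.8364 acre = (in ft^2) 3.643e+04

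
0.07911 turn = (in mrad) 497.1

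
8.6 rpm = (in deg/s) 51.6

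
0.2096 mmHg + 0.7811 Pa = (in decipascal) 287.3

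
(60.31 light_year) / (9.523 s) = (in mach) 1.76e+14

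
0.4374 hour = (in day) 0.01823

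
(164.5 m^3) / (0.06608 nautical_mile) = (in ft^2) 14.47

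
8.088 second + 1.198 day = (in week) 0.1712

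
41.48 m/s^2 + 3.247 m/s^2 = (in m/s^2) 44.73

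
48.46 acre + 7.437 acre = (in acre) 55.9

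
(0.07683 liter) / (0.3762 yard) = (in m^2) 0.0002233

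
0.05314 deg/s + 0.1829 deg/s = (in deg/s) 0.236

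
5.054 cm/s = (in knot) 0.09824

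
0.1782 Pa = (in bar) 1.782e-06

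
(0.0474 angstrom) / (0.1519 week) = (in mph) 1.154e-16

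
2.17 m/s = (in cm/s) 217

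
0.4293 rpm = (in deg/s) 2.576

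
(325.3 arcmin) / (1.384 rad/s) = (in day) 7.913e-07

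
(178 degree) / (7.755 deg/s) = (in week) 3.795e-05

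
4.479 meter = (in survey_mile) 0.002783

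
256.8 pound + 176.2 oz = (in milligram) 1.215e+08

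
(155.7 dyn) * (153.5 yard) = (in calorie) 0.05223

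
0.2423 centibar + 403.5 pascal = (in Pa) 645.8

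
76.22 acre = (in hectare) 30.85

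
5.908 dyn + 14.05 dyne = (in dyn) 19.96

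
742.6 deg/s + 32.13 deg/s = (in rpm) 129.1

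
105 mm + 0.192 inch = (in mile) 6.827e-05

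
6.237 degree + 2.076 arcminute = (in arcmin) 376.3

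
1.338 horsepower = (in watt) 997.7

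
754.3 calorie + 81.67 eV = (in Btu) 2.991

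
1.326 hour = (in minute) 79.56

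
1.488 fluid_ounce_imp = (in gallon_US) 0.01117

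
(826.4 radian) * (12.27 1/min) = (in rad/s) 169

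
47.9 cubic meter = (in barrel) 301.3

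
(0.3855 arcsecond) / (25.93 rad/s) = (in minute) 1.201e-09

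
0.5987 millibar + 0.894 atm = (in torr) 679.9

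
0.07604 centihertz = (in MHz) 7.604e-10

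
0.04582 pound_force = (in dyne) 2.038e+04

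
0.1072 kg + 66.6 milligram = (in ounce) 3.784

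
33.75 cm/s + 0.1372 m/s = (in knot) 0.9227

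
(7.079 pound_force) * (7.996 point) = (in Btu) 8.419e-05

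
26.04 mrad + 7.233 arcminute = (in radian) 0.02814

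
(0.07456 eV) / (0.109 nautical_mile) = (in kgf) 6.034e-24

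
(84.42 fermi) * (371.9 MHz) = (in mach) 9.22e-08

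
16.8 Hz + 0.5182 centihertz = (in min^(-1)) 1008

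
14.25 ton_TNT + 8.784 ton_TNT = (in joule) 9.637e+10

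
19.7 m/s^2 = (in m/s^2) 19.7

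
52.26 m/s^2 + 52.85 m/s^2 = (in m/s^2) 105.1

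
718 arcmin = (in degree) 11.97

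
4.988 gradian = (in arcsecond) 1.616e+04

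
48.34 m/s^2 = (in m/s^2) 48.34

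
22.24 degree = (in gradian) 24.71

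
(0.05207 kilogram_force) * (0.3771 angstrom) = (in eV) 1.202e+08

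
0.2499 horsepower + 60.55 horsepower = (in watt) 4.534e+04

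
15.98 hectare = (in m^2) 1.598e+05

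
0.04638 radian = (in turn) 0.007382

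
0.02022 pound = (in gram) 9.172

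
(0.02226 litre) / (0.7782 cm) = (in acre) 7.068e-07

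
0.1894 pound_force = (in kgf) 0.08591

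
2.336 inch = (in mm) 59.33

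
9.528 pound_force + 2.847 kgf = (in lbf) 15.8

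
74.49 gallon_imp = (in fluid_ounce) 1.145e+04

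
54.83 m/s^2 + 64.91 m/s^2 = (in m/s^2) 119.7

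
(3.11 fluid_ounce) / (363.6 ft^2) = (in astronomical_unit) 1.82e-17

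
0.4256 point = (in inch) 0.005911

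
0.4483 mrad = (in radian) 0.0004483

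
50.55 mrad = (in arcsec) 1.043e+04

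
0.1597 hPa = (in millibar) 0.1597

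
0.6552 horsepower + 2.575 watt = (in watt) 491.2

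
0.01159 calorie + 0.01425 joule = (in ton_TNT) 1.5e-11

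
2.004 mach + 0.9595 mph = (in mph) 1527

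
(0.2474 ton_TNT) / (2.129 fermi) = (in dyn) 4.862e+28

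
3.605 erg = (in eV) 2.25e+12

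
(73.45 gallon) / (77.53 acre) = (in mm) 0.0008862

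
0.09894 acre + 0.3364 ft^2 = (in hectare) 0.04004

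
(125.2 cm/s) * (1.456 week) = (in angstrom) 1.102e+16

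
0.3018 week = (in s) 1.825e+05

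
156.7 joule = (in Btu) 0.1485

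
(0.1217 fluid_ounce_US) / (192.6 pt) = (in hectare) 5.297e-09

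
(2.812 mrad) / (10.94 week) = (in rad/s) 4.25e-10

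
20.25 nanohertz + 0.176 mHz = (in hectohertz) 1.76e-06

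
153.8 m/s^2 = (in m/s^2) 153.8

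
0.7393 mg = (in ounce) 2.608e-05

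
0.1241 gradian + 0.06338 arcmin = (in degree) 0.1127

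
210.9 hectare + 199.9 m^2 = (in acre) 521.2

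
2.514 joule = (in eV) 1.569e+19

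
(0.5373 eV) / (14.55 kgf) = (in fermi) 6.033e-07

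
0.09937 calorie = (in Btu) 0.0003941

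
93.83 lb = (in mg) 4.256e+07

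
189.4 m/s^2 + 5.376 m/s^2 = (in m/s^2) 194.8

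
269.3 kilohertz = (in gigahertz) 0.0002693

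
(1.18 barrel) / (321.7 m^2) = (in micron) 583.2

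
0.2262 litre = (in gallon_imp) 0.04976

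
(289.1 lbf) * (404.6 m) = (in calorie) 1.244e+05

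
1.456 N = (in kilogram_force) 0.1485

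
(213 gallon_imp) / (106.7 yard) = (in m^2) 0.009925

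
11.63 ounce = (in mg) 3.297e+05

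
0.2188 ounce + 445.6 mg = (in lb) 0.01466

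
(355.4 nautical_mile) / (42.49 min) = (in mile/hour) 577.5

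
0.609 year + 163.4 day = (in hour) 9256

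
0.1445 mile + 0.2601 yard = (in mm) 2.328e+05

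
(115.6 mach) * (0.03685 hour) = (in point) 1.48e+10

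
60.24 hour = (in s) 2.169e+05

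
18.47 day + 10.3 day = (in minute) 4.143e+04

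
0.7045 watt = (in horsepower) 0.0009448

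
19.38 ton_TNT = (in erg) 8.109e+17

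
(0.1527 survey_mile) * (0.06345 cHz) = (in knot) 0.3031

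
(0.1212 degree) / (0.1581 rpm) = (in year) 4.051e-09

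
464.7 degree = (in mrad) 8111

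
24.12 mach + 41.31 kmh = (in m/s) 8224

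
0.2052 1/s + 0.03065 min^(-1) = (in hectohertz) 0.002057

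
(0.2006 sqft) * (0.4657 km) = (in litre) 8679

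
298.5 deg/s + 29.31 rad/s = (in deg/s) 1978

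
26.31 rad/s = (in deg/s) 1507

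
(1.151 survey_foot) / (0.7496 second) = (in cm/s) 46.8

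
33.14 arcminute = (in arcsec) 1988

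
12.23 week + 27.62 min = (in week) 12.23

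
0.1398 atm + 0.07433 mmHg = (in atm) 0.1399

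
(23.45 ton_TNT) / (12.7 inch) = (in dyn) 3.042e+16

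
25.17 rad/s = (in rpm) 240.4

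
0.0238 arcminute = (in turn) 1.102e-06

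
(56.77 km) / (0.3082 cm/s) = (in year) 0.5841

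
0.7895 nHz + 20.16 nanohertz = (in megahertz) 2.095e-14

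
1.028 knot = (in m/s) 0.5288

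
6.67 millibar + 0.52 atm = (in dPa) 5.336e+05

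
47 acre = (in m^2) 1.902e+05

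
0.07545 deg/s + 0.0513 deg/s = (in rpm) 0.02112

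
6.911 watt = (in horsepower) 0.009268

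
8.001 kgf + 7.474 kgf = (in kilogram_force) 15.48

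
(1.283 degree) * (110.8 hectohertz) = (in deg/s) 1.422e+04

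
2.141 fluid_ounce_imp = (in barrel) 0.0003826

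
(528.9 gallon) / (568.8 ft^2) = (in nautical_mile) 2.046e-05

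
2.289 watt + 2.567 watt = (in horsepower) 0.006512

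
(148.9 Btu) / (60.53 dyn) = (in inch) 1.022e+10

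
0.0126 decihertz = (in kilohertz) 1.26e-06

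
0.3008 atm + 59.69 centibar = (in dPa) 9.017e+05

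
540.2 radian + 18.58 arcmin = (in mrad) 5.402e+05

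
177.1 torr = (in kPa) 23.61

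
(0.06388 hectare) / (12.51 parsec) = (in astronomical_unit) 1.106e-26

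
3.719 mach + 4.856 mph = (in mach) 3.725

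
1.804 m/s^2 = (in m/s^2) 1.804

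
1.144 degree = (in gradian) 1.271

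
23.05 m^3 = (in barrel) 145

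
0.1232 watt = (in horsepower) 0.0001652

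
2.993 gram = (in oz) 0.1056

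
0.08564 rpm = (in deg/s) 0.5138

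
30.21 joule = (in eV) 1.886e+20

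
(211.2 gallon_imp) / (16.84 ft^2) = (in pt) 1740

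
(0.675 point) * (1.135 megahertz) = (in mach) 0.7938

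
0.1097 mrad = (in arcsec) 22.63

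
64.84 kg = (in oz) 2287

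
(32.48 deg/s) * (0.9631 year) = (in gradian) 1.096e+09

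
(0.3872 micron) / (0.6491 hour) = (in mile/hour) 3.707e-10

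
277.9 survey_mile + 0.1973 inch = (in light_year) 4.727e-11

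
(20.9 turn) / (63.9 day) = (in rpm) 0.0002271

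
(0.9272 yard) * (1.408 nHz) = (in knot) 2.32e-09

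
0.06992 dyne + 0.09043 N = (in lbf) 0.02033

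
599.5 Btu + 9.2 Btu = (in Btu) 608.7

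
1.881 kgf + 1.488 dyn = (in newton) 18.45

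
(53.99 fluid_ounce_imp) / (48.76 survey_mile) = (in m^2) 1.955e-08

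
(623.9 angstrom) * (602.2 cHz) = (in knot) 7.303e-07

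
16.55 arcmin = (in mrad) 4.814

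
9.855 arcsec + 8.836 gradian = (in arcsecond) 2.864e+04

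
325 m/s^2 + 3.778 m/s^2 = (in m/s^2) 328.8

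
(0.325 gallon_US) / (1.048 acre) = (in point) 0.0008223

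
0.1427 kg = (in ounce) 5.034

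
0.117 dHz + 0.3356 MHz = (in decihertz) 3.356e+06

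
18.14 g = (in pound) 0.03999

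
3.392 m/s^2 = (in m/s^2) 3.392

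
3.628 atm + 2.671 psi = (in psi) 55.99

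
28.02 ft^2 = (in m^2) 2.603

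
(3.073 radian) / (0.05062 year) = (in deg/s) 0.0001103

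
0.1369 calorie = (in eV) 3.575e+18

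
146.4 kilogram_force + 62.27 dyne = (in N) 1436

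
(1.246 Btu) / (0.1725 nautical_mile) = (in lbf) 0.9251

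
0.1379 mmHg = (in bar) 0.0001839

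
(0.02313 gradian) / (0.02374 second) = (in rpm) 0.1461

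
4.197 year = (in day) 1532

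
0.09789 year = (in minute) 5.145e+04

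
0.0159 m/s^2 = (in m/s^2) 0.0159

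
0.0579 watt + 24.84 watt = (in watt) 24.9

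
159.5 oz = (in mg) 4.522e+06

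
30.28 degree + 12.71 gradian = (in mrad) 728.1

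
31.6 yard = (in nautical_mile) 0.0156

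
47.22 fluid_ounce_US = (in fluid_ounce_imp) 49.15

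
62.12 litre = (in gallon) 16.41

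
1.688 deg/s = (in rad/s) 0.02946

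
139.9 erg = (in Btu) 1.326e-08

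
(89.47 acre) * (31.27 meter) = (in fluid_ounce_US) 3.828e+11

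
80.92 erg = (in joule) 8.092e-06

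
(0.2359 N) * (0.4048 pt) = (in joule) 3.369e-05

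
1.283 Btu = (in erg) 1.354e+10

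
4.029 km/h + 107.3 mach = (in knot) 7.102e+04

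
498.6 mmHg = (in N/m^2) 6.647e+04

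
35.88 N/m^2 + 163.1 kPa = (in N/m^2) 1.631e+05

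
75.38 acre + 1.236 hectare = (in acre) 78.43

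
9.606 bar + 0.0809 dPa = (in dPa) 9.606e+06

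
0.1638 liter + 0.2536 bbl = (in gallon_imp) 8.905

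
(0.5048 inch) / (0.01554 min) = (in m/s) 0.01375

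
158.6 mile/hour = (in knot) 137.8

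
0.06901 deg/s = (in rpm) 0.0115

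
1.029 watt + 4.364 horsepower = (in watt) 3255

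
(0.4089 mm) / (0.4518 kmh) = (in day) 3.771e-08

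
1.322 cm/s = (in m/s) 0.01322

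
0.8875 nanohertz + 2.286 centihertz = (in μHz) 2.286e+04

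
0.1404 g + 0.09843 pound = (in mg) 4.479e+04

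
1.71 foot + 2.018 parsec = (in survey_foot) 2.043e+17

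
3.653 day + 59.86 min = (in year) 0.01012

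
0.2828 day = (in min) 407.2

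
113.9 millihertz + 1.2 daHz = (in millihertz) 1.211e+04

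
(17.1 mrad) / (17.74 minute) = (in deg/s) 0.0009205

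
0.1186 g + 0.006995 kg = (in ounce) 0.2509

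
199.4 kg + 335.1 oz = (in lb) 460.5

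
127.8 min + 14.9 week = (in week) 14.91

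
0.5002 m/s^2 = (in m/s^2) 0.5002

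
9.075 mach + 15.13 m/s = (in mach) 9.119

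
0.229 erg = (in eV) 1.429e+11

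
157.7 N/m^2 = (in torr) 1.183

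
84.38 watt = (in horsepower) 0.1132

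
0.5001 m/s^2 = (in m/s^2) 0.5001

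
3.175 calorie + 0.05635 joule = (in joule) 13.34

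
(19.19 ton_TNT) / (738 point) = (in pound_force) 6.933e+10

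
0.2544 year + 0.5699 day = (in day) 93.43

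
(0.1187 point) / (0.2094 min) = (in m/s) 3.333e-06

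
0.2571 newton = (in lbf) 0.0578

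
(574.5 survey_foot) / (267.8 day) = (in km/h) 2.724e-05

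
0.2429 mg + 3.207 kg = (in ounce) 113.1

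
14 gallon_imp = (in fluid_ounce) 2152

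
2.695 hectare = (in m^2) 2.695e+04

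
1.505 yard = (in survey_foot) 4.515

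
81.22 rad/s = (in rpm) 775.6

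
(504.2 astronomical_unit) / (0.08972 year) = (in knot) 5.182e+07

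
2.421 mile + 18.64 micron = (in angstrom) 3.896e+13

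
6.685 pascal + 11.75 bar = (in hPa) 1.175e+04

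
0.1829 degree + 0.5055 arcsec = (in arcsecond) 658.9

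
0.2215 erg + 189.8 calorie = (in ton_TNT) 1.898e-07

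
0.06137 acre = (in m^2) 248.4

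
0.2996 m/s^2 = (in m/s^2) 0.2996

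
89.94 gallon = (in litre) 340.5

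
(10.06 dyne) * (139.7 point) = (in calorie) 1.185e-06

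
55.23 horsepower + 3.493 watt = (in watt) 4.119e+04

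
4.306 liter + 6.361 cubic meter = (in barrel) 40.04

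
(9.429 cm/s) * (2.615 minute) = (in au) 9.889e-11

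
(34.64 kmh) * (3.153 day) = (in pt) 7.43e+09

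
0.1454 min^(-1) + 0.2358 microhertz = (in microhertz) 2424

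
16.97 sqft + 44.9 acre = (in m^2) 1.817e+05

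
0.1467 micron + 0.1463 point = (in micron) 51.76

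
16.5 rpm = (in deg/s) 99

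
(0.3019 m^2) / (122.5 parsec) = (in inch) 3.144e-18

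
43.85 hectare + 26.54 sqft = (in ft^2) 4.72e+06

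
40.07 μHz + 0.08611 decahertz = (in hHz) 0.008611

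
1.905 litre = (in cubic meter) 0.001905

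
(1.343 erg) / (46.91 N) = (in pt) 8.115e-06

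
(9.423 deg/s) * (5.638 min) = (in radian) 55.63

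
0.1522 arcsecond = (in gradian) 4.698e-05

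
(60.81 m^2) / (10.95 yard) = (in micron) 6.073e+06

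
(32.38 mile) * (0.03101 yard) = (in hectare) 0.1478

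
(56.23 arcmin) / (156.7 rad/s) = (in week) 1.726e-10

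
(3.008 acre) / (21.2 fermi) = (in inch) 2.261e+19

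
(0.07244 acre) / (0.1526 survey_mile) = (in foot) 3.916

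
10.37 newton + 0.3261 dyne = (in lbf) 2.331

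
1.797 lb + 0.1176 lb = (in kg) 0.8684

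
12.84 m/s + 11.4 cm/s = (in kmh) 46.63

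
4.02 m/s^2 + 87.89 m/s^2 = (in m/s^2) 91.91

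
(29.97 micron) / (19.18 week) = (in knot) 5.022e-12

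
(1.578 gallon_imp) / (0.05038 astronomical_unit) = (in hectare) 9.518e-17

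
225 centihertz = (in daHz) 0.225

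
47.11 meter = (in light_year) 4.98e-15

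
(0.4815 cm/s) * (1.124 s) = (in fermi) 5.412e+12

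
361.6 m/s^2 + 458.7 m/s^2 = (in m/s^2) 820.3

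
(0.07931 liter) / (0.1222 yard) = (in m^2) 0.0007098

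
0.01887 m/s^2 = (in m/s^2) 0.01887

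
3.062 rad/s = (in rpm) 29.24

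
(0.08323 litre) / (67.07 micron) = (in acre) 0.0003066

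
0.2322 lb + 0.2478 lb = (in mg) 2.177e+05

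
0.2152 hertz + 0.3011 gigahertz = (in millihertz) 3.011e+11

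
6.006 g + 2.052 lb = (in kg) 0.9368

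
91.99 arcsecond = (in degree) 0.02555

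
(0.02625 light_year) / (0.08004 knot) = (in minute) 1.005e+14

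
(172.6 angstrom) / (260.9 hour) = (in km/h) 6.616e-14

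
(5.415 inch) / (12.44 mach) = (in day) 3.758e-10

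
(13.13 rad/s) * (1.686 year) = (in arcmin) 2.4e+12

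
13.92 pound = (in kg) 6.314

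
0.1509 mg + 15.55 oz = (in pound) 0.9719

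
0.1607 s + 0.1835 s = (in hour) 9.561e-05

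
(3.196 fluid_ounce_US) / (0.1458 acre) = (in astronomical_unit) 1.071e-18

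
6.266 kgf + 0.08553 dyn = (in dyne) 6.145e+06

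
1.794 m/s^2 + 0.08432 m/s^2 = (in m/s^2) 1.878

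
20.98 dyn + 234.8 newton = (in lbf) 52.79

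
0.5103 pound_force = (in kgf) 0.2315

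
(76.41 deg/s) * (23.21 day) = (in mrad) 2.674e+09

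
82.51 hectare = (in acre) 203.9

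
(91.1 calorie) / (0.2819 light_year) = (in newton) 1.429e-13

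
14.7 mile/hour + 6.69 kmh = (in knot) 16.39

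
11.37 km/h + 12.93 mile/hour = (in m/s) 8.939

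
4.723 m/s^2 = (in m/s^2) 4.723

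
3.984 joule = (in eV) 2.487e+19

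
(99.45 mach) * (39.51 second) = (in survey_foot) 4.389e+06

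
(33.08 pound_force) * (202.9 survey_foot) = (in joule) 9100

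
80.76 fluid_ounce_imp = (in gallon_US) 0.6062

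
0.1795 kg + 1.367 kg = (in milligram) 1.546e+06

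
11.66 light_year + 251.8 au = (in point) 3.128e+20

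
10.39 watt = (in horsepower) 0.01393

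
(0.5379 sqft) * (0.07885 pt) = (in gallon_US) 0.0003672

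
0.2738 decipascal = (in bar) 2.738e-07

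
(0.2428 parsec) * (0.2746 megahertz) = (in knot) 3.999e+21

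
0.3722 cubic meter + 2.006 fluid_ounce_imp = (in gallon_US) 98.34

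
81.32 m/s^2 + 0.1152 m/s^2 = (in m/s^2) 81.44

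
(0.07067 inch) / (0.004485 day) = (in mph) 1.036e-05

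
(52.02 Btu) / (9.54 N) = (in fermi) 5.753e+18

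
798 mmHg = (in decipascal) 1.064e+06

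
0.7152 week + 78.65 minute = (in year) 0.01387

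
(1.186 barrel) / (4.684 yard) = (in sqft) 0.4739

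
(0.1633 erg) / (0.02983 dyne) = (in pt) 155.2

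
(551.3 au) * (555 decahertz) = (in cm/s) 4.577e+19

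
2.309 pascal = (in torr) 0.01732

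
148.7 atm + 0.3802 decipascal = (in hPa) 1.507e+05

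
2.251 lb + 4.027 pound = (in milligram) 2.848e+06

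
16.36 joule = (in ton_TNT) 3.91e-09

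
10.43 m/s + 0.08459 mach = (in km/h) 141.2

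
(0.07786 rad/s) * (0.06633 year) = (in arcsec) 3.359e+10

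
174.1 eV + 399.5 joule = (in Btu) 0.3787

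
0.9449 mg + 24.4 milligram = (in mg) 25.34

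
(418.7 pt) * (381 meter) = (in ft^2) 605.8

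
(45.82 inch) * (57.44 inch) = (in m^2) 1.698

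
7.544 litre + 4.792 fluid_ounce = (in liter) 7.686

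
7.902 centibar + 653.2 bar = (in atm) 644.7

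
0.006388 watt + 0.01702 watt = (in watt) 0.02341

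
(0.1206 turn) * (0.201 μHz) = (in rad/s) 1.523e-07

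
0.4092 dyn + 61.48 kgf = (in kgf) 61.48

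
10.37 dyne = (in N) 0.0001037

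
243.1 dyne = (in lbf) 0.0005465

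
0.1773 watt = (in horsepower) 0.0002378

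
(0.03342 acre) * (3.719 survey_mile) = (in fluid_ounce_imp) 2.849e+10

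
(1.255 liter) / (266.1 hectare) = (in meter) 4.716e-10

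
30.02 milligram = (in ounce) 0.001059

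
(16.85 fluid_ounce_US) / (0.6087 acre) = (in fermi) 2.023e+08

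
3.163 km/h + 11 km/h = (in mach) 0.01155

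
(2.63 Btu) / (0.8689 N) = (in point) 9.052e+06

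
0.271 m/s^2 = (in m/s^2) 0.271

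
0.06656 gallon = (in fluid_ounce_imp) 8.868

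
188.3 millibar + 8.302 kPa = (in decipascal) 2.713e+05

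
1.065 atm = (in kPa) 107.9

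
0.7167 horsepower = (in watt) 534.4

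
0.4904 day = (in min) 706.2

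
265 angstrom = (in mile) 1.647e-11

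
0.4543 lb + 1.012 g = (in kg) 0.2071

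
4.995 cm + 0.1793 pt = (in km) 5.001e-05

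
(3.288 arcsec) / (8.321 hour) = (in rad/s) 5.321e-10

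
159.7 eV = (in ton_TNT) 6.115e-27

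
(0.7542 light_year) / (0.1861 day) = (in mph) 9.927e+11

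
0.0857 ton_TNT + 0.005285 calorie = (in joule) 3.586e+08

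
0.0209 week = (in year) 0.0004008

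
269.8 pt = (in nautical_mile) 5.139e-05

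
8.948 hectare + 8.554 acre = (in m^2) 1.241e+05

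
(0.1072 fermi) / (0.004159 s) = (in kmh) 9.279e-14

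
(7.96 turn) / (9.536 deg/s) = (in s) 300.5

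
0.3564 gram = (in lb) 0.0007857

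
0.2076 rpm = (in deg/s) 1.246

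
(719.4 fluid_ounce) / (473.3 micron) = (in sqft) 483.8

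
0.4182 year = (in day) 152.6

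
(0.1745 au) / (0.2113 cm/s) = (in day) 1.43e+08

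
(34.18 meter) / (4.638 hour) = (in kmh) 0.00737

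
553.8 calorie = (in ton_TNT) 5.538e-07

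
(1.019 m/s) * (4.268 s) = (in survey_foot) 14.27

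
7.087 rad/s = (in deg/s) 406.1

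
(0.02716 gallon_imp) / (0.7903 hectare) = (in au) 1.044e-19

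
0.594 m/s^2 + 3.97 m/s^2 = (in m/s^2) 4.564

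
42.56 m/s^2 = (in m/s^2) 42.56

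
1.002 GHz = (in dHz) 1.002e+10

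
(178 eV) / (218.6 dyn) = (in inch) 5.136e-13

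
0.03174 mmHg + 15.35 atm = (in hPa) 1.555e+04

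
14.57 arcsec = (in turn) 1.124e-05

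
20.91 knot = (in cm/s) 1076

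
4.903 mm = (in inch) 0.193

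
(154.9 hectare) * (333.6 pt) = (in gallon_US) 4.816e+07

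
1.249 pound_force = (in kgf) 0.5665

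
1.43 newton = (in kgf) 0.1458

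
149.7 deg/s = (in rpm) 24.95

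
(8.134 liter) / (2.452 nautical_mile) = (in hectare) 1.791e-10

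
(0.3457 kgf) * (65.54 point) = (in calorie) 0.01873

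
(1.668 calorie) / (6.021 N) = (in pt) 3286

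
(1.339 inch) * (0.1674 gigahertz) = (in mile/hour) 1.274e+07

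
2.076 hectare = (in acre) 5.13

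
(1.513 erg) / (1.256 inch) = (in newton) 4.743e-06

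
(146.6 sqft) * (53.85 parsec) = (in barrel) 1.423e+20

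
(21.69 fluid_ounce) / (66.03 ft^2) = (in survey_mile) 6.497e-08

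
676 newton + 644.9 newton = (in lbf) 297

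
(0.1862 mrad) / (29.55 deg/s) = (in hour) 1.003e-07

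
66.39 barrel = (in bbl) 66.39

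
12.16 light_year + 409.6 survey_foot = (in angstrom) 1.15e+27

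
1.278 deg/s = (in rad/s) 0.02231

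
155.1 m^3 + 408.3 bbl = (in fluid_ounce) 7.44e+06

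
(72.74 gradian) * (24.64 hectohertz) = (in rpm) 2.688e+04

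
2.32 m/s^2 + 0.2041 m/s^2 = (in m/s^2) 2.524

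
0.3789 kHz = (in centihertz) 3.789e+04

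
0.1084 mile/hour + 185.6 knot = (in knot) 185.7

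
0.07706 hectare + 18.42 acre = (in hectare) 7.531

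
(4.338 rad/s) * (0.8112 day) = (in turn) 4.839e+04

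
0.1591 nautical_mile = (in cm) 2.947e+04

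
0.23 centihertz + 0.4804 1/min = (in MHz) 1.031e-08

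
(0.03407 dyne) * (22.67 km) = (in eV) 4.821e+16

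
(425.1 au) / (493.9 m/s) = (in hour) 3.577e+07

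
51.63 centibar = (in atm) 0.5095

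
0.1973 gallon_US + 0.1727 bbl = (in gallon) 7.451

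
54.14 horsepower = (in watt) 4.037e+04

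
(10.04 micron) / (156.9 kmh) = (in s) 2.304e-07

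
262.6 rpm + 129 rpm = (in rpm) 391.6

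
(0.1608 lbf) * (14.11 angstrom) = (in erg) 0.01009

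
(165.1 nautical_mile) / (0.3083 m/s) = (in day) 11.48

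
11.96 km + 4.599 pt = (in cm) 1.196e+06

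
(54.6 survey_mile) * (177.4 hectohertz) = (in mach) 4.578e+06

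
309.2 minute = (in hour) 5.153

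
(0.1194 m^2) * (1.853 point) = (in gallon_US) 0.02062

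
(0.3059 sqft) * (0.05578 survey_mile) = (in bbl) 16.05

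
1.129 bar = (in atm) 1.114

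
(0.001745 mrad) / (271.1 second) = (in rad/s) 6.437e-09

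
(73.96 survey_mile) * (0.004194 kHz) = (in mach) 1466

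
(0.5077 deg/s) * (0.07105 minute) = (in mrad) 37.77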